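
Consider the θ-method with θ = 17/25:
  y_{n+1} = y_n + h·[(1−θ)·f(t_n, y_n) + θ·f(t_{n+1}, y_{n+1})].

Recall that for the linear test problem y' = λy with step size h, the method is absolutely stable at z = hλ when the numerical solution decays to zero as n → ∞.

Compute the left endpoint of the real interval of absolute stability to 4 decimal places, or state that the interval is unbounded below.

Set f=λy, z=hλ:
  y_{n+1} = y_n + z·[8/25·y_n + 17/25·y_{n+1}] ⇒ (1 − 17/25z)y_{n+1} = (1 + 8/25z)y_n
  so R(z) = (1 + 8/25z)/(1 − 17/25z).

Solve |R(x)|<1 on ℝ⁻.
x=-1.28: |R|=0.3157
x=-2: |R|=0.1525
x=-10: |R|=0.2821
x=-100: |R|=0.4493
θ=17/25≥1/2 ⇒ |1+8/25x|<|1−17/25x| ∀x<0 ⇒ unbounded interval.

interval (−∞, 0).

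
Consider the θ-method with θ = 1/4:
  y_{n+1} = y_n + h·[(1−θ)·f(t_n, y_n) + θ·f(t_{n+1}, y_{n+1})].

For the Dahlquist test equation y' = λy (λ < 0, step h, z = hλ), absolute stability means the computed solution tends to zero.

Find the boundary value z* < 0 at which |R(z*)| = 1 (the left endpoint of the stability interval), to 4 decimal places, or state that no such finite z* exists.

On y'=λy, z=hλ:
  y_{n+1} = y_n + z·[3/4·y_n + 1/4·y_{n+1}] ⇒ (1 − 1/4z)y_{n+1} = (1 + 3/4z)y_n
  Hence R(z) = (1 + 3/4z)/(1 − 1/4z).

Find x<0 with |R(x)|<1.
x=-0.84: |R|=0.3058
R=−1: 1+3/4x = −1+1/4x ⇒ -1/2x=2 ⇒ x=2/(-1/2)=-4.0000
Confirm numerically:
  x=-3.823: |R|=0.95475 <1
  x=-3.412: |R|=0.84134 <1
  x=-3.293: |R|=0.80612 <1
  x=-2.351: |R|=0.48071 <1
  x=-4.258: |R|=1.06248 >1
  x=-4.211: |R|=1.05139 >1
  x=-4.023: |R|=1.00573 >1
So |R|<1 on (-4.0000, 0).

z* = -4.0000.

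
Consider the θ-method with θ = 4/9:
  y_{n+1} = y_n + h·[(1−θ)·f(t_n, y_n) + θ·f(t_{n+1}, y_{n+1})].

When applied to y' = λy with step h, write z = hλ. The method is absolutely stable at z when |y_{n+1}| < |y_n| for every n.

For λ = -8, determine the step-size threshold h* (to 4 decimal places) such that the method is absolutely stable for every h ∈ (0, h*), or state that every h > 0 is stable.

Set f=λy, z=hλ:
  y_{n+1} = y_n + z·[5/9·y_n + 4/9·y_{n+1}] ⇒ (1 − 4/9z)y_{n+1} = (1 + 5/9z)y_n
  R(z) = (1 + 5/9z)/(1 − 4/9z).

Find x<0 with |R(x)|<1.
x=-1.63: |R|=0.0548
R=−1: 1+5/9x = −1+4/9x ⇒ -1/9x=2 ⇒ x=2/(-1/9)=-18.0000
Confirm numerically:
  x=-12.580: |R|=0.90863 <1
  x=-11.876: |R|=0.89162 <1
  x=-7.434: |R|=0.72723 <1
  x=-18.528: |R|=1.00635 >1
  x=-18.506: |R|=1.00609 >1
So |R|<1 on (-18.0000, 0).

(-18.0000,0); λ=-8 ⇒ h* = (18)/8 = 2.2500.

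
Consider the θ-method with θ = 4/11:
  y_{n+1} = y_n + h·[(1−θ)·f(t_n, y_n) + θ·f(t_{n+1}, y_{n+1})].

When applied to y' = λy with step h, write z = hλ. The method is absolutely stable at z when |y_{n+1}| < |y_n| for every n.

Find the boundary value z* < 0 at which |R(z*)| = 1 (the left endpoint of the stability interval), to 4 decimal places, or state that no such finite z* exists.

left endpoint -7.3333.

With y'=λy (z=hλ):
  y_{n+1} = y_n + z·[7/11·y_n + 4/11·y_{n+1}] ⇒ (1 − 4/11z)y_{n+1} = (1 + 7/11z)y_n
  Hence R(z) = (1 + 7/11z)/(1 − 4/11z).

Boundary: |R(x)|=1, x<0.
x=-1.8: |R|=0.0879
R=−1: 1+7/11x = −1+4/11x ⇒ -3/11x=2 ⇒ x=2/(-3/11)=-7.3333
Confirm numerically:
  x=-5.506: |R|=0.83400 <1
  x=-5.160: |R|=0.79393 <1
  x=-3.900: |R|=0.61278 <1
  x=-3.586: |R|=0.55642 <1
  x=-7.546: |R|=1.01549 >1
  x=-7.467: |R|=1.00981 >1
Stable set (-7.3333, 0).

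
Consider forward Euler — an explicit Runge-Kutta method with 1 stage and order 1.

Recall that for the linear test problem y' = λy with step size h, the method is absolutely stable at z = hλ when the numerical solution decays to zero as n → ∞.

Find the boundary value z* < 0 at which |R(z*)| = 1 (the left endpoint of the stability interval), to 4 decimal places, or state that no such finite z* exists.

With y'=λy (z=hλ):
  order 1, 1-stage ⇒ R(z)=1+z
  (e.g. R(-0.99)=0.01000, |R|=0.01000)

Find x<0 with |R(x)|<1.
x=-0.99: |R|=0.0100
|R(-2.26)|=1.2600 |R(-2.06)|=1.0600 |R(-0.76)|=0.2400
Bisect:
  x_lo=-2.8764 |R|=1.8764  x_hi=-0.3778 |R|=0.6222
  mid=-1.62714 |R|=0.62714 →hi
  mid=-2.25180 |R|=1.25180 →lo
  mid=-1.93947 |R|=0.93947 →hi
  mid=-2.09563 |R|=1.09563 →lo
  mid=-2.01755 |R|=1.01755 →lo
  mid=-1.97851 |R|=0.97851 →hi
  mid=-1.99803 |R|=0.99803 →hi
  mid=-2.00779 |R|=1.00779 →lo
  mid=-2.00291 |R|=1.00291 →lo
  ...
  [-2.00001,-1.99986] ⇒ x*=-2.0000
So |R|<1 on (-2.0000, 0).

left endpoint -2.0000.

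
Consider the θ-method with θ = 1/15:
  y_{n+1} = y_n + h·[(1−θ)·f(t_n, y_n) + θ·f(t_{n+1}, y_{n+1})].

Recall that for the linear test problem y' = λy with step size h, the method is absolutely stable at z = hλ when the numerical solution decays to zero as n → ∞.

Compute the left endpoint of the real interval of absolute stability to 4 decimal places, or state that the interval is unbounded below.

left endpoint -2.3077.

On y'=λy, z=hλ:
  y_{n+1} = y_n + z·[14/15·y_n + 1/15·y_{n+1}] ⇒ (1 − 1/15z)y_{n+1} = (1 + 14/15z)y_n
  Hence R(z) = (1 + 14/15z)/(1 − 1/15z).

Boundary: |R(x)|=1, x<0.
x=-1.08: |R|=0.0075
R=−1: 1+14/15x = −1+1/15x ⇒ -13/15x=2 ⇒ x=2/(-13/15)=-2.3077
Confirm numerically:
  x=-2.119: |R|=0.85671 <1
  x=-1.671: |R|=0.50351 <1
  x=-1.290: |R|=0.18785 <1
  x=-2.653: |R|=1.25429 >1
  x=-2.582: |R|=1.20282 >1
  x=-2.498: |R|=1.14139 >1
Stable set (-2.3077, 0).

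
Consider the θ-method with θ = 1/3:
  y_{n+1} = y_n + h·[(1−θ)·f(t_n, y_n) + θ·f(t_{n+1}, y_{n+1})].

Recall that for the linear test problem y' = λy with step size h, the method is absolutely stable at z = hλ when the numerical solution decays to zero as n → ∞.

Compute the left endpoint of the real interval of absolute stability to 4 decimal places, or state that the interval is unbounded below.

left endpoint -6.0000.

On y'=λy, z=hλ:
  y_{n+1} = y_n + z·[2/3·y_n + 1/3·y_{n+1}] ⇒ (1 − 1/3z)y_{n+1} = (1 + 2/3z)y_n
  R(z) = (1 + 2/3z)/(1 − 1/3z).

Need |R(x)|<1, x<0.
x=-0.59: |R|=0.5070
R=−1: 1+2/3x = −1+1/3x ⇒ -1/3x=2 ⇒ x=2/(-1/3)=-6.0000
Confirm numerically:
  x=-5.780: |R|=0.97494 <1
  x=-3.659: |R|=0.64845 <1
  x=-2.521: |R|=0.36986 <1
  x=-6.582: |R|=1.06074 >1
  x=-6.380: |R|=1.04051 >1
  x=-6.226: |R|=1.02450 >1
Stable set (-6.0000, 0).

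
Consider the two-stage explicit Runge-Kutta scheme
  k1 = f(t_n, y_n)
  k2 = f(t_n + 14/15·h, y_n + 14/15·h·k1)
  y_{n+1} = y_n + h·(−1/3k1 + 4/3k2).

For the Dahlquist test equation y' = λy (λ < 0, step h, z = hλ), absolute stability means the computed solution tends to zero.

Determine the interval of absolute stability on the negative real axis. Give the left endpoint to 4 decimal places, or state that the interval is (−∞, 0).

(-0.8036, 0).

With y'=λy (z=hλ):
  k1=λy_n ⇒ h·k1=z·y_n;  k2=λ(1+14/15z)y_n ⇒ h·k2=z(1+14/15z)y_n
  y_{n+1}/y_n = 1 − 1/3z + 4/3z(1+14/15z) = 1 + z + 56/45z²
  ⇒ R(z) = 1 + z + 56/45z².

Solve |R(x)|<1 on ℝ⁻.
x=-1.73: |R|=2.9945
R=1: x+56/45x²=0 ⇒ x=−45/56=-0.8036; min R=1−1/(4·56/45)=0.7991>−1
Confirm numerically:
  x=-0.679: |R|=0.89474 <1
  x=-0.644: |R|=0.87212 <1
  x=-0.458: |R|=0.80304 <1
  x=-1.372: |R|=1.97052 >1
  x=-1.145: |R|=1.48650 >1
  x=-1.060: |R|=1.33826 >1
So |R|<1 on (-0.8036, 0).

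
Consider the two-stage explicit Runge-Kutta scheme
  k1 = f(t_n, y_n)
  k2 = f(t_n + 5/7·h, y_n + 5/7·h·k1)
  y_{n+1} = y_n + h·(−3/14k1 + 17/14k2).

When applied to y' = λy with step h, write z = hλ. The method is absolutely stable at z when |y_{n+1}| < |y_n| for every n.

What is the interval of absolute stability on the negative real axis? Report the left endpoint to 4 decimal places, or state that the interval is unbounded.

z∈(-1.1529,0).

With y'=λy (z=hλ):
  k1=λy_n ⇒ h·k1=z·y_n;  k2=λ(1+5/7z)y_n ⇒ h·k2=z(1+5/7z)y_n
  y_{n+1}/y_n = 1 − 3/14z + 17/14z(1+5/7z) = 1 + z + 85/98z²
  so R(z) = 1 + z + 85/98z².

Solve |R(x)|<1 on ℝ⁻.
x=-1.58: |R|=1.5852
R=1: x+85/98x²=0 ⇒ x=−98/85=-1.1529; min R=1−1/(4·85/98)=0.7118>−1
Confirm numerically:
  x=-0.861: |R|=0.78198 <1
  x=-0.566: |R|=0.71186 <1
  x=-0.550: |R|=0.71237 <1
  x=-1.720: |R|=1.84596 >1
  x=-1.630: |R|=1.67445 >1
So |R|<1 on (-1.1529, 0).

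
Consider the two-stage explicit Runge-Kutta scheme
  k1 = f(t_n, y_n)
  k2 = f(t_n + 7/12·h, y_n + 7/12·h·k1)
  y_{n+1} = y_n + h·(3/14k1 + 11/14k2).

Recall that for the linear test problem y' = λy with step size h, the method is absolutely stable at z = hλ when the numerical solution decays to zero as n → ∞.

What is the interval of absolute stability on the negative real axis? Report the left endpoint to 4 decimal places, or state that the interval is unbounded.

z∈(-2.1818,0).

Set f=λy, z=hλ:
  k1=λy_n ⇒ h·k1=z·y_n;  k2=λ(1+7/12z)y_n ⇒ h·k2=z(1+7/12z)y_n
  y_{n+1}/y_n = 1 + 3/14z + 11/14z(1+7/12z) = 1 + z + 11/24z²
  ⇒ R(z) = 1 + z + 11/24z².

Find x<0 with |R(x)|<1.
x=-0.98: |R|=0.4602
R=1: x+11/24x²=0 ⇒ x=−24/11=-2.1818; min R=1−1/(4·11/24)=0.4545>−1
Confirm numerically:
  x=-1.793: |R|=0.68047 <1
  x=-1.694: |R|=0.62125 <1
  x=-1.369: |R|=0.48999 <1
  x=-2.702: |R|=1.64420 >1
  x=-2.355: |R|=1.18693 >1
So |R|<1 on (-2.1818, 0).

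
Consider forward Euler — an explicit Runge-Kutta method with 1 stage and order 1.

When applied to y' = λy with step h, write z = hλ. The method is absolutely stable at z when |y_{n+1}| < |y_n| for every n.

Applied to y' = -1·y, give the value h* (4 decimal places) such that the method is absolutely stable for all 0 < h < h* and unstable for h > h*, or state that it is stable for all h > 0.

(-2.0000,0); λ=-1 ⇒ h* = 2.0000.

Test eqn y'=λy, z=hλ:
  order 1, 1-stage ⇒ R(z)=1+z
  (e.g. R(-1.76)=-0.76000, |R|=0.76000)

Solve |R(x)|<1 on ℝ⁻.
x=-1.76: |R|=0.7600
|R(-2.1)|=1.1000 |R(-1.79)|=0.7900 |R(-1.77)|=0.7700
Bisect:
  x_lo=-2.7412 |R|=1.7412  x_hi=-0.2408 |R|=0.7592
  mid=-1.49102 |R|=0.49102 →hi
  mid=-2.11611 |R|=1.11611 →lo
  mid=-1.80356 |R|=0.80356 →hi
  mid=-1.95984 |R|=0.95984 →hi
  mid=-2.03797 |R|=1.03797 →lo
  mid=-1.99890 |R|=0.99890 →hi
  mid=-2.01844 |R|=1.01844 →lo
  mid=-2.00867 |R|=1.00867 →lo
  mid=-2.00379 |R|=1.00379 →lo
  ...
  [-2.00012,-1.99997] ⇒ x*=-2.0000
Stable set (-2.0000, 0).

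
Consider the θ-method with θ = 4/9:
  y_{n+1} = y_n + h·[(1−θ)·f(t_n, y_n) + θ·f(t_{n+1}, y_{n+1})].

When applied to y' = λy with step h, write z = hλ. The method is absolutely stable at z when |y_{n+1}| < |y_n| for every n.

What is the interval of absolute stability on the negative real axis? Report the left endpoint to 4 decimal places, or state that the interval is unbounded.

Set f=λy, z=hλ:
  y_{n+1} = y_n + z·[5/9·y_n + 4/9·y_{n+1}] ⇒ (1 − 4/9z)y_{n+1} = (1 + 5/9z)y_n
  R(z) = (1 + 5/9z)/(1 − 4/9z).

Boundary: |R(x)|=1, x<0.
x=-1.77: |R|=0.0093
R=−1: 1+5/9x = −1+4/9x ⇒ -1/9x=2 ⇒ x=2/(-1/9)=-18.0000
Confirm numerically:
  x=-17.804: |R|=0.99756 <1
  x=-17.556: |R|=0.99440 <1
  x=-9.741: |R|=0.82781 <1
  x=-8.736: |R|=0.78919 <1
  x=-18.486: |R|=1.00586 >1
  x=-18.341: |R|=1.00414 >1
  x=-18.200: |R|=1.00244 >1
Interval (-18.0000, 0).

z∈(-18.0000,0).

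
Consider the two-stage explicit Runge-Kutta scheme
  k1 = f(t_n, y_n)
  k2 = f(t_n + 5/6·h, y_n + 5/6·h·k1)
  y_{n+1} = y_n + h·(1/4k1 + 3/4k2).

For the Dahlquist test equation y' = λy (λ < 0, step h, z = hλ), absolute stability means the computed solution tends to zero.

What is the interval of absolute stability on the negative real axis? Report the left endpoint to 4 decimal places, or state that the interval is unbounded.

(-1.6000, 0).

With y'=λy (z=hλ):
  k1=λy_n ⇒ h·k1=z·y_n;  k2=λ(1+5/6z)y_n ⇒ h·k2=z(1+5/6z)y_n
  y_{n+1}/y_n = 1 + 1/4z + 3/4z(1+5/6z) = 1 + z + 5/8z²
  so R(z) = 1 + z + 5/8z².

Solve |R(x)|<1 on ℝ⁻.
x=-0.55: |R|=0.6391
R=1: x+5/8x²=0 ⇒ x=−8/5=-1.6000; min R=1−1/(4·5/8)=0.6000>−1
Confirm numerically:
  x=-1.560: |R|=0.96100 <1
  x=-1.184: |R|=0.69216 <1
  x=-0.979: |R|=0.62003 <1
  x=-2.004: |R|=1.50601 >1
  x=-1.761: |R|=1.17720 >1
  x=-1.713: |R|=1.12098 >1
So |R|<1 on (-1.6000, 0).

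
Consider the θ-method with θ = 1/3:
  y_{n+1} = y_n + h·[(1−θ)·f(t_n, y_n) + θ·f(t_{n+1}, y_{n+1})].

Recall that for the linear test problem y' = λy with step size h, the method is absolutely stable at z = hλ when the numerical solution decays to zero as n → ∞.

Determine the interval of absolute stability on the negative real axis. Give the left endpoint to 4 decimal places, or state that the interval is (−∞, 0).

z∈(-6.0000,0).

With y'=λy (z=hλ):
  y_{n+1} = y_n + z·[2/3·y_n + 1/3·y_{n+1}] ⇒ (1 − 1/3z)y_{n+1} = (1 + 2/3z)y_n
  ⇒ R(z) = (1 + 2/3z)/(1 − 1/3z).

Need |R(x)|<1, x<0.
x=-1.57: |R|=0.0306
R=−1: 1+2/3x = −1+1/3x ⇒ -1/3x=2 ⇒ x=2/(-1/3)=-6.0000
Confirm numerically:
  x=-5.607: |R|=0.95434 <1
  x=-5.072: |R|=0.88503 <1
  x=-5.004: |R|=0.87556 <1
  x=-6.451: |R|=1.04772 >1
  x=-6.337: |R|=1.03609 >1
  x=-6.083: |R|=1.00914 >1
Stable set (-6.0000, 0).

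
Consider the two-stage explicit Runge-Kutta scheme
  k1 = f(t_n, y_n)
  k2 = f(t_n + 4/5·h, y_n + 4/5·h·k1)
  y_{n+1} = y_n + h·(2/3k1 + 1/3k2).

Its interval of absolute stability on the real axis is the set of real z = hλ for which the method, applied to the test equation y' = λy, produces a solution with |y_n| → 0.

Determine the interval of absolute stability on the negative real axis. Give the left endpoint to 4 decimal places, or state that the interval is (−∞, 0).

On y'=λy, z=hλ:
  k1=λy_n ⇒ h·k1=z·y_n;  k2=λ(1+4/5z)y_n ⇒ h·k2=z(1+4/5z)y_n
  y_{n+1}/y_n = 1 + 2/3z + 1/3z(1+4/5z) = 1 + z + 4/15z²
  Hence R(z) = 1 + z + 4/15z².

Need |R(x)|<1, x<0.
x=-0.92: |R|=0.3057
R=1: x+4/15x²=0 ⇒ x=−15/4=-3.7500; min R=1−1/(4·4/15)=0.0625>−1
Confirm numerically:
  x=-3.016: |R|=0.40967 <1
  x=-3.006: |R|=0.40361 <1
  x=-2.597: |R|=0.20151 <1
  x=-4.225: |R|=1.53517 >1
  x=-4.019: |R|=1.28830 >1
  x=-3.861: |R|=1.11429 >1
So |R|<1 on (-3.7500, 0).

z∈(-3.7500,0).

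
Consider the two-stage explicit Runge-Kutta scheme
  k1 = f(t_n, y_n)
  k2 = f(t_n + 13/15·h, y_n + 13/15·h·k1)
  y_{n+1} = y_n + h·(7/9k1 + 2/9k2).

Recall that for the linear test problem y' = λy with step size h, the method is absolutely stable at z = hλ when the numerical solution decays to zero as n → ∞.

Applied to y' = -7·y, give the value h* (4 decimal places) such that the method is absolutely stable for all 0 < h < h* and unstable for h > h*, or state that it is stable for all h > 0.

(-5.1923,0); λ=-7 ⇒ h* = (135/26)/7 = 0.7418.

Test eqn y'=λy, z=hλ:
  k1=λy_n ⇒ h·k1=z·y_n;  k2=λ(1+13/15z)y_n ⇒ h·k2=z(1+13/15z)y_n
  y_{n+1}/y_n = 1 + 7/9z + 2/9z(1+13/15z) = 1 + z + 26/135z²
  so R(z) = 1 + z + 26/135z².

Need |R(x)|<1, x<0.
x=-1.04: |R|=0.1683
R=1: x+26/135x²=0 ⇒ x=−135/26=-5.1923; min R=1−1/(4·26/135)=-0.2981>−1
Confirm numerically:
  x=-4.960: |R|=0.77809 <1
  x=-4.613: |R|=0.48533 <1
  x=-3.309: |R|=0.20021 <1
  x=-2.907: |R|=0.27947 <1
  x=-5.495: |R|=1.32034 >1
  x=-5.259: |R|=1.06755 >1
Interval (-5.1923, 0).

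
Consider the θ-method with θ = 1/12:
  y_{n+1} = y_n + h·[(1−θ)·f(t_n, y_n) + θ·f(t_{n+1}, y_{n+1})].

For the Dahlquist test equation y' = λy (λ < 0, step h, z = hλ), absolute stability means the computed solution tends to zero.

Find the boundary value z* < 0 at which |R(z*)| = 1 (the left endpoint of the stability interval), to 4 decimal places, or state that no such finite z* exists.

Set f=λy, z=hλ:
  y_{n+1} = y_n + z·[11/12·y_n + 1/12·y_{n+1}] ⇒ (1 − 1/12z)y_{n+1} = (1 + 11/12z)y_n
  Hence R(z) = (1 + 11/12z)/(1 − 1/12z).

Find x<0 with |R(x)|<1.
x=-1.04: |R|=0.0429
R=−1: 1+11/12x = −1+1/12x ⇒ -5/6x=2 ⇒ x=2/(-5/6)=-2.4000
Confirm numerically:
  x=-2.031: |R|=0.73701 <1
  x=-1.994: |R|=0.70988 <1
  x=-1.693: |R|=0.48368 <1
  x=-1.295: |R|=0.16886 <1
  x=-2.939: |R|=1.36080 >1
  x=-2.767: |R|=1.24853 >1
Interval (-2.4000, 0).

left endpoint -2.4000.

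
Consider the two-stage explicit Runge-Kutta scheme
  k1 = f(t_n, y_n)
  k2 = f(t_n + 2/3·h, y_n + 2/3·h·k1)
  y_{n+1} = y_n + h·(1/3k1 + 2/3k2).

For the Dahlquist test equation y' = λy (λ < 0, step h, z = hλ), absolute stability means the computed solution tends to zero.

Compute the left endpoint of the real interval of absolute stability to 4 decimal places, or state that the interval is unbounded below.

z* = -2.2500.

With y'=λy (z=hλ):
  k1=λy_n ⇒ h·k1=z·y_n;  k2=λ(1+2/3z)y_n ⇒ h·k2=z(1+2/3z)y_n
  y_{n+1}/y_n = 1 + 1/3z + 2/3z(1+2/3z) = 1 + z + 4/9z²
  Hence R(z) = 1 + z + 4/9z².

Need |R(x)|<1, x<0.
x=-1.22: |R|=0.4415
R=1: x+4/9x²=0 ⇒ x=−9/4=-2.2500; min R=1−1/(4·4/9)=0.4375>−1
Confirm numerically:
  x=-2.193: |R|=0.94444 <1
  x=-2.009: |R|=0.78481 <1
  x=-1.545: |R|=0.51590 <1
  x=-2.724: |R|=1.57386 >1
  x=-2.473: |R|=1.24510 >1
Stable set (-2.2500, 0).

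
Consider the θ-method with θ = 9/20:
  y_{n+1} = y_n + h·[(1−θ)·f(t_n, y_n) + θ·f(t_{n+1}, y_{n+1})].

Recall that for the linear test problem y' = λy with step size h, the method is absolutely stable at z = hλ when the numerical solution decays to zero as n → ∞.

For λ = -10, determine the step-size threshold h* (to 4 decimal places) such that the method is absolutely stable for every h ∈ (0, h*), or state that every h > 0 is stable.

With y'=λy (z=hλ):
  y_{n+1} = y_n + z·[11/20·y_n + 9/20·y_{n+1}] ⇒ (1 − 9/20z)y_{n+1} = (1 + 11/20z)y_n
  ⇒ R(z) = (1 + 11/20z)/(1 − 9/20z).

Need |R(x)|<1, x<0.
x=-0.67: |R|=0.4852
R=−1: 1+11/20x = −1+9/20x ⇒ -1/10x=2 ⇒ x=2/(-1/10)=-20.0000
Confirm numerically:
  x=-19.915: |R|=0.99915 <1
  x=-19.826: |R|=0.99825 <1
  x=-8.781: |R|=0.77342 <1
  x=-8.274: |R|=0.75174 <1
  x=-20.213: |R|=1.00211 >1
  x=-20.170: |R|=1.00169 >1
So |R|<1 on (-20.0000, 0).

(-20.0000,0); λ=-10 ⇒ h* = (20)/10 = 2.0000.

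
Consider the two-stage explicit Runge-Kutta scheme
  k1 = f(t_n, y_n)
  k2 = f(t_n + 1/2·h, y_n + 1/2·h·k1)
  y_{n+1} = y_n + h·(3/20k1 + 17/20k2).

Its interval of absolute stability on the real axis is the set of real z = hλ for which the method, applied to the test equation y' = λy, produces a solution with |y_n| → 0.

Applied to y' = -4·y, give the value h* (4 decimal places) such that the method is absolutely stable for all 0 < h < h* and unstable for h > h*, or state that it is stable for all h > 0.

(-2.3529,0); λ=-4 ⇒ h* = (40/17)/4 = 0.5882.

With y'=λy (z=hλ):
  k1=λy_n ⇒ h·k1=z·y_n;  k2=λ(1+1/2z)y_n ⇒ h·k2=z(1+1/2z)y_n
  y_{n+1}/y_n = 1 + 3/20z + 17/20z(1+1/2z) = 1 + z + 17/40z²
  R(z) = 1 + z + 17/40z².

Boundary: |R(x)|=1, x<0.
x=-0.68: |R|=0.5165
R=1: x+17/40x²=0 ⇒ x=−40/17=-2.3529; min R=1−1/(4·17/40)=0.4118>−1
Confirm numerically:
  x=-1.881: |R|=0.62272 <1
  x=-1.766: |R|=0.55947 <1
  x=-1.761: |R|=0.55698 <1
  x=-1.719: |R|=0.53686 <1
  x=-2.481: |R|=1.13503 >1
  x=-2.419: |R|=1.06791 >1
Stable set (-2.3529, 0).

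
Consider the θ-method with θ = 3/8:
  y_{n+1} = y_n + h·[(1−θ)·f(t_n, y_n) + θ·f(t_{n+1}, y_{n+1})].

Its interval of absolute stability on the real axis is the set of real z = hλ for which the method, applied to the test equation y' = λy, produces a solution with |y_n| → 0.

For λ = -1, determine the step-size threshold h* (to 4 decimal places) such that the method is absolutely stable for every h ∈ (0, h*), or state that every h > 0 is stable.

With y'=λy (z=hλ):
  y_{n+1} = y_n + z·[5/8·y_n + 3/8·y_{n+1}] ⇒ (1 − 3/8z)y_{n+1} = (1 + 5/8z)y_n
  so R(z) = (1 + 5/8z)/(1 − 3/8z).

Solve |R(x)|<1 on ℝ⁻.
x=-1.33: |R|=0.1126
R=−1: 1+5/8x = −1+3/8x ⇒ -1/4x=2 ⇒ x=2/(-1/4)=-8.0000
Confirm numerically:
  x=-7.111: |R|=0.93939 <1
  x=-6.810: |R|=0.91629 <1
  x=-5.511: |R|=0.79709 <1
  x=-4.636: |R|=0.69290 <1
  x=-8.585: |R|=1.03466 >1
  x=-8.276: |R|=1.01681 >1
Stable set (-8.0000, 0).

(-8.0000,0); λ=-1 ⇒ h* = (8)/1 = 8.0000.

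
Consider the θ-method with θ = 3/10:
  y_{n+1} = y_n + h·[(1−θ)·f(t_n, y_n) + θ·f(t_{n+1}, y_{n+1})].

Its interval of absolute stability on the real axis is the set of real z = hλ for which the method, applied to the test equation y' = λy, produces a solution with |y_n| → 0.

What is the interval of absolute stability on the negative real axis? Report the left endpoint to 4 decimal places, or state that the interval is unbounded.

(-5.0000, 0).

Set f=λy, z=hλ:
  y_{n+1} = y_n + z·[7/10·y_n + 3/10·y_{n+1}] ⇒ (1 − 3/10z)y_{n+1} = (1 + 7/10z)y_n
  so R(z) = (1 + 7/10z)/(1 − 3/10z).

Need |R(x)|<1, x<0.
x=-1.47: |R|=0.0201
R=−1: 1+7/10x = −1+3/10x ⇒ -2/5x=2 ⇒ x=2/(-2/5)=-5.0000
Confirm numerically:
  x=-4.507: |R|=0.91616 <1
  x=-3.428: |R|=0.69000 <1
  x=-2.930: |R|=0.55934 <1
  x=-2.277: |R|=0.35286 <1
  x=-5.582: |R|=1.08704 >1
  x=-5.452: |R|=1.06860 >1
  x=-5.333: |R|=1.05123 >1
So |R|<1 on (-5.0000, 0).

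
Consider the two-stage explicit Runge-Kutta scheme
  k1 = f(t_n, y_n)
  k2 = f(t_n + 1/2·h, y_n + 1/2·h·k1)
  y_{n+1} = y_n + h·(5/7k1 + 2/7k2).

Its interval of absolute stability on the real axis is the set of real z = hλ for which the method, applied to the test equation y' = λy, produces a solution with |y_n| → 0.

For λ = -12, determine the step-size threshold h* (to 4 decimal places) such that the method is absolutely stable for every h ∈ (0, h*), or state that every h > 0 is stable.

With y'=λy (z=hλ):
  k1=λy_n ⇒ h·k1=z·y_n;  k2=λ(1+1/2z)y_n ⇒ h·k2=z(1+1/2z)y_n
  y_{n+1}/y_n = 1 + 5/7z + 2/7z(1+1/2z) = 1 + z + 1/7z²
  R(z) = 1 + z + 1/7z².

Need |R(x)|<1, x<0.
x=-1.7: |R|=0.2871
R=1: x+1/7x²=0 ⇒ x=−7=-7.0000; min R=1−1/(4·1/7)=-0.7500>−1
Confirm numerically:
  x=-4.038: |R|=0.70865 <1
  x=-3.793: |R|=0.73774 <1
  x=-2.820: |R|=0.68394 <1
  x=-7.545: |R|=1.58743 >1
  x=-7.279: |R|=1.29012 >1
  x=-7.132: |R|=1.13449 >1
Interval (-7.0000, 0).

(-7.0000,0); λ=-12 ⇒ h* = (7)/12 = 0.5833.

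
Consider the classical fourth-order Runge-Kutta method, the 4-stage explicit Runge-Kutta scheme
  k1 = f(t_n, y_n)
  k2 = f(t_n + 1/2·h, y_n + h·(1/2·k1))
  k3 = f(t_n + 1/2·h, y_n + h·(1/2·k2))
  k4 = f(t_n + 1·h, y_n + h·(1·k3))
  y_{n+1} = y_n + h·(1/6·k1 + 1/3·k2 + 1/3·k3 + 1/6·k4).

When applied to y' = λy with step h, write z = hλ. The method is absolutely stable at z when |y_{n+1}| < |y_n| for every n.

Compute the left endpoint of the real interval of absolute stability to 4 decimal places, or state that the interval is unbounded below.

With y'=λy (z=hλ):
  order 4, 4-stage ⇒ R(z)=1+z+z^2/2+z^3/6+z^4/24
  (e.g. R(-1.03)=0.36523, |R|=0.36523)

Need |R(x)|<1, x<0.
x=-1.03: |R|=0.3652
|R(-2.89)|=1.1697 |R(-2.68)|=0.8525 |R(-1.14)|=0.3332
Bisect:
  x_lo=-3.6492 |R|=3.2989  x_hi=-0.1380 |R|=0.8711
  mid=-1.89360 |R|=0.30333 →hi
  mid=-2.77141 |R|=0.97927 →hi
  mid=-3.21032 |R|=1.85411 →lo
  mid=-2.99086 |R|=1.35683 →lo
  mid=-2.88114 |R|=1.15439 →lo
  mid=-2.82628 |R|=1.06357 →lo
  mid=-2.79884 |R|=1.02062 →lo
  ...
  [-2.78534,-2.78513] ⇒ x*=-2.7853
Interval (-2.7853, 0).

z* = -2.7853.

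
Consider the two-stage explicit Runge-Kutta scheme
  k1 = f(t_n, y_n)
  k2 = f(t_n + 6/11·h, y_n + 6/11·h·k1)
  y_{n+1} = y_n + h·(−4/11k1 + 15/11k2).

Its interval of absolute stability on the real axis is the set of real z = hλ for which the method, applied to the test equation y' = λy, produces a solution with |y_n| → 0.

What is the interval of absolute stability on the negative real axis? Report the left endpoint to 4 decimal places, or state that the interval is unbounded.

With y'=λy (z=hλ):
  k1=λy_n ⇒ h·k1=z·y_n;  k2=λ(1+6/11z)y_n ⇒ h·k2=z(1+6/11z)y_n
  y_{n+1}/y_n = 1 − 4/11z + 15/11z(1+6/11z) = 1 + z + 90/121z²
  so R(z) = 1 + z + 90/121z².

Solve |R(x)|<1 on ℝ⁻.
x=-0.42: |R|=0.7112
R=1: x+90/121x²=0 ⇒ x=−121/90=-1.3444; min R=1−1/(4·90/121)=0.6639>−1
Confirm numerically:
  x=-1.304: |R|=0.96077 <1
  x=-1.056: |R|=0.77344 <1
  x=-0.891: |R|=0.69949 <1
  x=-0.707: |R|=0.66479 <1
  x=-1.886: |R|=1.75970 >1
  x=-1.641: |R|=1.36197 >1
Interval (-1.3444, 0).

(-1.3444, 0).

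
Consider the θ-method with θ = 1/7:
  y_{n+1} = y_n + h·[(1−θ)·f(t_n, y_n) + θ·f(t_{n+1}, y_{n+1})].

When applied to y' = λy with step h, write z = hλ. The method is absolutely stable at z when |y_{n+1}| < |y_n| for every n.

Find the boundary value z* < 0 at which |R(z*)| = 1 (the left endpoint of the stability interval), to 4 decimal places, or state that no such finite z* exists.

left endpoint -2.8000.

Set f=λy, z=hλ:
  y_{n+1} = y_n + z·[6/7·y_n + 1/7·y_{n+1}] ⇒ (1 − 1/7z)y_{n+1} = (1 + 6/7z)y_n
  R(z) = (1 + 6/7z)/(1 − 1/7z).

Solve |R(x)|<1 on ℝ⁻.
x=-0.71: |R|=0.3554
R=−1: 1+6/7x = −1+1/7x ⇒ -5/7x=2 ⇒ x=2/(-5/7)=-2.8000
Confirm numerically:
  x=-2.627: |R|=0.91015 <1
  x=-2.586: |R|=0.88838 <1
  x=-1.289: |R|=0.08855 <1
  x=-3.240: |R|=1.21484 >1
  x=-3.237: |R|=1.21344 >1
  x=-3.015: |R|=1.10734 >1
Interval (-2.8000, 0).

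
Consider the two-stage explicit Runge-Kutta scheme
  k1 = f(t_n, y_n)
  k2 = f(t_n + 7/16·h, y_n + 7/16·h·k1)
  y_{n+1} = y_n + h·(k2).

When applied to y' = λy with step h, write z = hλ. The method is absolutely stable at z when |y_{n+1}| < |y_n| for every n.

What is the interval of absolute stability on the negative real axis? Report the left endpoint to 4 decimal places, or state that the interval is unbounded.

(-2.2857, 0).

Test eqn y'=λy, z=hλ:
  k1=λy_n ⇒ h·k1=z·y_n;  k2=λ(1+7/16z)y_n ⇒ h·k2=z(1+7/16z)y_n
  y_{n+1}/y_n = 1 + z(1+7/16z) = 1 + z + 7/16z²
  R(z) = 1 + z + 7/16z².

Boundary: |R(x)|=1, x<0.
x=-0.81: |R|=0.4770
R=1: x+7/16x²=0 ⇒ x=−16/7=-2.2857; min R=1−1/(4·7/16)=0.4286>−1
Confirm numerically:
  x=-1.955: |R|=0.71714 <1
  x=-1.863: |R|=0.65546 <1
  x=-1.288: |R|=0.43779 <1
  x=-0.971: |R|=0.44149 <1
  x=-2.581: |R|=1.33343 >1
  x=-2.362: |R|=1.07883 >1
Interval (-2.2857, 0).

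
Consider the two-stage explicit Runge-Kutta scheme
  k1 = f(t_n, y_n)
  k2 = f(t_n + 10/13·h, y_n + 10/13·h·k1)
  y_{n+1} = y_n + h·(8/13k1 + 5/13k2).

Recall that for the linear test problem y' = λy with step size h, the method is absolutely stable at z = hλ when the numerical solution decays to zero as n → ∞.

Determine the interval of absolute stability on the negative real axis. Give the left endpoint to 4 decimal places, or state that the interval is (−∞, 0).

z∈(-3.3800,0).

On y'=λy, z=hλ:
  k1=λy_n ⇒ h·k1=z·y_n;  k2=λ(1+10/13z)y_n ⇒ h·k2=z(1+10/13z)y_n
  y_{n+1}/y_n = 1 + 8/13z + 5/13z(1+10/13z) = 1 + z + 50/169z²
  ⇒ R(z) = 1 + z + 50/169z².

Solve |R(x)|<1 on ℝ⁻.
x=-0.6: |R|=0.5065
R=1: x+50/169x²=0 ⇒ x=−169/50=-3.3800; min R=1−1/(4·50/169)=0.1550>−1
Confirm numerically:
  x=-2.795: |R|=0.51625 <1
  x=-1.748: |R|=0.15600 <1
  x=-1.563: |R|=0.15977 <1
  x=-1.452: |R|=0.17176 <1
  x=-3.897: |R|=1.59608 >1
  x=-3.703: |R|=1.35387 >1
So |R|<1 on (-3.3800, 0).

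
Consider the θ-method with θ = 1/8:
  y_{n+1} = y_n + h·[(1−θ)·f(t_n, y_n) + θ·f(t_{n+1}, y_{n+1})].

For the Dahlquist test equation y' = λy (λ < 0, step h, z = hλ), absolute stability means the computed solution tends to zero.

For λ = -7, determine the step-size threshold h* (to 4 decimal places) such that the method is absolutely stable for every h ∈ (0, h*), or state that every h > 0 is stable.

Test eqn y'=λy, z=hλ:
  y_{n+1} = y_n + z·[7/8·y_n + 1/8·y_{n+1}] ⇒ (1 − 1/8z)y_{n+1} = (1 + 7/8z)y_n
  Hence R(z) = (1 + 7/8z)/(1 − 1/8z).

Solve |R(x)|<1 on ℝ⁻.
x=-0.93: |R|=0.1669
R=−1: 1+7/8x = −1+1/8x ⇒ -3/4x=2 ⇒ x=2/(-3/4)=-2.6667
Confirm numerically:
  x=-2.619: |R|=0.97307 <1
  x=-2.358: |R|=0.82120 <1
  x=-1.890: |R|=0.52882 <1
  x=-3.182: |R|=1.27652 >1
  x=-3.126: |R|=1.24771 >1
So |R|<1 on (-2.6667, 0).

(-2.6667,0); λ=-7 ⇒ h* = (8/3)/7 = 0.3810.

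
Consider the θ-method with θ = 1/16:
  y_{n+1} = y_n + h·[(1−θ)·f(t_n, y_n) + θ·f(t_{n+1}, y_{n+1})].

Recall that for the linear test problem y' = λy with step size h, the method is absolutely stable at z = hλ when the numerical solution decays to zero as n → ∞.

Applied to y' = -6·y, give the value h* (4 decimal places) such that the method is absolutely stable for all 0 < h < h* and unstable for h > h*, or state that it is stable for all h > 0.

(-2.2857,0); λ=-6 ⇒ h* = (16/7)/6 = 0.3810.

With y'=λy (z=hλ):
  y_{n+1} = y_n + z·[15/16·y_n + 1/16·y_{n+1}] ⇒ (1 − 1/16z)y_{n+1} = (1 + 15/16z)y_n
  Hence R(z) = (1 + 15/16z)/(1 − 1/16z).

Boundary: |R(x)|=1, x<0.
x=-1.48: |R|=0.3547
R=−1: 1+15/16x = −1+1/16x ⇒ -7/8x=2 ⇒ x=2/(-7/8)=-2.2857
Confirm numerically:
  x=-1.642: |R|=0.48917 <1
  x=-1.454: |R|=0.33287 <1
  x=-1.378: |R|=0.26873 <1
  x=-0.948: |R|=0.10503 <1
  x=-2.848: |R|=1.41766 >1
  x=-2.752: |R|=1.34812 >1
  x=-2.717: |R|=1.32259 >1
Stable set (-2.2857, 0).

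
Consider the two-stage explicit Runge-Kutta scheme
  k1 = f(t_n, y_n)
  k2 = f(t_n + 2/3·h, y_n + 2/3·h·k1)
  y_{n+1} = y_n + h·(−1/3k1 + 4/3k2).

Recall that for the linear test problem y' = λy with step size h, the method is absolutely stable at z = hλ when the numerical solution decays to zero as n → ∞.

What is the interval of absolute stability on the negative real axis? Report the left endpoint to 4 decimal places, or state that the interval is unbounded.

z∈(-1.1250,0).

With y'=λy (z=hλ):
  k1=λy_n ⇒ h·k1=z·y_n;  k2=λ(1+2/3z)y_n ⇒ h·k2=z(1+2/3z)y_n
  y_{n+1}/y_n = 1 − 1/3z + 4/3z(1+2/3z) = 1 + z + 8/9z²
  ⇒ R(z) = 1 + z + 8/9z².

Need |R(x)|<1, x<0.
x=-0.59: |R|=0.7194
R=1: x+8/9x²=0 ⇒ x=−9/8=-1.1250; min R=1−1/(4·8/9)=0.7188>−1
Confirm numerically:
  x=-0.719: |R|=0.74052 <1
  x=-0.710: |R|=0.73809 <1
  x=-0.623: |R|=0.72200 <1
  x=-0.621: |R|=0.72179 <1
  x=-1.701: |R|=1.87091 >1
  x=-1.383: |R|=1.31717 >1
  x=-1.164: |R|=1.04035 >1
Stable set (-1.1250, 0).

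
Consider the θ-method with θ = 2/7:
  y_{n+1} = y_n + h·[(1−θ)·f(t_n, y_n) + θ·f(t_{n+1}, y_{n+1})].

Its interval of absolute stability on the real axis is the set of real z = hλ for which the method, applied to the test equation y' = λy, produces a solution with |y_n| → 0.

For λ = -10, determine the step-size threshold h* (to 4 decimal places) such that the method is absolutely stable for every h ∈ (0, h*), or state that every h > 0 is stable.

(-4.6667,0); λ=-10 ⇒ h* = (14/3)/10 = 0.4667.

Test eqn y'=λy, z=hλ:
  y_{n+1} = y_n + z·[5/7·y_n + 2/7·y_{n+1}] ⇒ (1 − 2/7z)y_{n+1} = (1 + 5/7z)y_n
  Hence R(z) = (1 + 5/7z)/(1 − 2/7z).

Solve |R(x)|<1 on ℝ⁻.
x=-1.48: |R|=0.0402
R=−1: 1+5/7x = −1+2/7x ⇒ -3/7x=2 ⇒ x=2/(-3/7)=-4.6667
Confirm numerically:
  x=-4.179: |R|=0.90474 <1
  x=-3.664: |R|=0.79006 <1
  x=-1.926: |R|=0.24235 <1
  x=-5.190: |R|=1.09033 >1
  x=-4.859: |R|=1.03451 >1
  x=-4.733: |R|=1.01209 >1
Interval (-4.6667, 0).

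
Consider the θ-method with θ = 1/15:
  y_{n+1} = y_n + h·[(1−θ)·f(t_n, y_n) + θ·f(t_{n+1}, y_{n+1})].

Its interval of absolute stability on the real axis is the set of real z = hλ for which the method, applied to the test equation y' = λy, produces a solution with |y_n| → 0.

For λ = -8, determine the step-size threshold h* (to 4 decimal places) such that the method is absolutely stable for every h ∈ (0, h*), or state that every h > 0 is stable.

(-2.3077,0); λ=-8 ⇒ h* = (30/13)/8 = 0.2885.

Set f=λy, z=hλ:
  y_{n+1} = y_n + z·[14/15·y_n + 1/15·y_{n+1}] ⇒ (1 − 1/15z)y_{n+1} = (1 + 14/15z)y_n
  Hence R(z) = (1 + 14/15z)/(1 − 1/15z).

Solve |R(x)|<1 on ℝ⁻.
x=-1.79: |R|=0.5992
R=−1: 1+14/15x = −1+1/15x ⇒ -13/15x=2 ⇒ x=2/(-13/15)=-2.3077
Confirm numerically:
  x=-2.110: |R|=0.84980 <1
  x=-1.674: |R|=0.50594 <1
  x=-1.625: |R|=0.46617 <1
  x=-1.187: |R|=0.09996 <1
  x=-2.905: |R|=1.43368 >1
  x=-2.620: |R|=1.23042 >1
Interval (-2.3077, 0).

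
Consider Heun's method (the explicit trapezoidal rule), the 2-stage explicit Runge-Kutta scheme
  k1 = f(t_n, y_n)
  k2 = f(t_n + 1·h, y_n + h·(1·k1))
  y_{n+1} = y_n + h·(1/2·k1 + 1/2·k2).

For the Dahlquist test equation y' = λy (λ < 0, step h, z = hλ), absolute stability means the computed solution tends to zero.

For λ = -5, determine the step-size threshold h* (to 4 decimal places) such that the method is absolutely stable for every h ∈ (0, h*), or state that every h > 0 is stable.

Set f=λy, z=hλ:
  order 2, 2-stage ⇒ R(z)=1+z+z^2/2
  (e.g. R(-1.2)=0.52000, |R|=0.52000)

Boundary: |R(x)|=1, x<0.
x=-1.2: |R|=0.5200
|R(-2.18)|=1.1962 |R(-1.66)|=0.7178 |R(-1.55)|=0.6513
Bisect:
  x_lo=-2.6391 |R|=1.8434  x_hi=-0.2634 |R|=0.7713
  mid=-1.45125 |R|=0.60181 →hi
  mid=-2.04519 |R|=1.04621 →lo
  mid=-1.74822 |R|=0.77992 →hi
  mid=-1.89671 |R|=0.90204 →hi
  mid=-1.97095 |R|=0.97137 →hi
  mid=-2.00807 |R|=1.00810 →lo
  mid=-1.98951 |R|=0.98956 →hi
  mid=-1.99879 |R|=0.99879 →hi
  mid=-2.00343 |R|=1.00343 →lo
  mid=-2.00111 |R|=1.00111 →lo
  ...
  [-2.00009,-1.99995] ⇒ x*=-2.0000
So |R|<1 on (-2.0000, 0).

(-2.0000,0); λ=-5 ⇒ h* = 0.4000.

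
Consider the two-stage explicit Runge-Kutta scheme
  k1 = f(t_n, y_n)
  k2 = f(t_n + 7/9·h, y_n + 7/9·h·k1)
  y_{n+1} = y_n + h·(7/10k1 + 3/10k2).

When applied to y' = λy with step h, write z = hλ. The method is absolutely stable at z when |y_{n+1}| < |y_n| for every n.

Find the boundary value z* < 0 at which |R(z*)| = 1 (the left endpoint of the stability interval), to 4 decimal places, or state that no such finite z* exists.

z* = -4.2857.

With y'=λy (z=hλ):
  k1=λy_n ⇒ h·k1=z·y_n;  k2=λ(1+7/9z)y_n ⇒ h·k2=z(1+7/9z)y_n
  y_{n+1}/y_n = 1 + 7/10z + 3/10z(1+7/9z) = 1 + z + 7/30z²
  ⇒ R(z) = 1 + z + 7/30z².

Solve |R(x)|<1 on ℝ⁻.
x=-1.79: |R|=0.0424
R=1: x+7/30x²=0 ⇒ x=−30/7=-4.2857; min R=1−1/(4·7/30)=-0.0714>−1
Confirm numerically:
  x=-3.180: |R|=0.17956 <1
  x=-2.293: |R|=0.06617 <1
  x=-2.251: |R|=0.06870 <1
  x=-4.845: |R|=1.63227 >1
  x=-4.329: |R|=1.04372 >1
So |R|<1 on (-4.2857, 0).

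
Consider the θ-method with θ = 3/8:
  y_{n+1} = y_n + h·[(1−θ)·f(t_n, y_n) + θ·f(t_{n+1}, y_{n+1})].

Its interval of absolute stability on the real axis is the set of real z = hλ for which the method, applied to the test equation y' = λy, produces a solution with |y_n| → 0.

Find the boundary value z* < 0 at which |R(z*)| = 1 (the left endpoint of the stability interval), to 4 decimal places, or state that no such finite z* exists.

z* = -8.0000.

Set f=λy, z=hλ:
  y_{n+1} = y_n + z·[5/8·y_n + 3/8·y_{n+1}] ⇒ (1 − 3/8z)y_{n+1} = (1 + 5/8z)y_n
  ⇒ R(z) = (1 + 5/8z)/(1 − 3/8z).

Find x<0 with |R(x)|<1.
x=-0.81: |R|=0.3787
R=−1: 1+5/8x = −1+3/8x ⇒ -1/4x=2 ⇒ x=2/(-1/4)=-8.0000
Confirm numerically:
  x=-7.102: |R|=0.93872 <1
  x=-3.787: |R|=0.56480 <1
  x=-3.626: |R|=0.53660 <1
  x=-8.550: |R|=1.03269 >1
  x=-8.380: |R|=1.02293 >1
  x=-8.333: |R|=1.02018 >1
So |R|<1 on (-8.0000, 0).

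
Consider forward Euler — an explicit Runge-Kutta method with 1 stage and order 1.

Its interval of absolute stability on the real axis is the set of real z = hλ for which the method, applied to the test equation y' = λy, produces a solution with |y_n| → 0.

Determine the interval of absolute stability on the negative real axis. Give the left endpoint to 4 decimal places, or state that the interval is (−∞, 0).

(-2.0000, 0).

With y'=λy (z=hλ):
  order 1, 1-stage ⇒ R(z)=1+z
  (e.g. R(-0.41)=0.59000, |R|=0.59000)

Need |R(x)|<1, x<0.
x=-0.41: |R|=0.5900
|R(-2.16)|=1.1600 |R(-2.15)|=1.1500 |R(-1.12)|=0.1200
Bisect:
  x_lo=-2.8221 |R|=1.8221  x_hi=-0.1254 |R|=0.8746
  mid=-1.47371 |R|=0.47371 →hi
  mid=-2.14789 |R|=1.14789 →lo
  mid=-1.81080 |R|=0.81080 →hi
  mid=-1.97934 |R|=0.97934 →hi
  mid=-2.06361 |R|=1.06361 →lo
  mid=-2.02148 |R|=1.02148 →lo
  mid=-2.00041 |R|=1.00041 →lo
  mid=-1.98988 |R|=0.98988 →hi
  mid=-1.99514 |R|=0.99514 →hi
  ...
  [-2.00008,-1.99992] ⇒ x*=-2.0000
Stable set (-2.0000, 0).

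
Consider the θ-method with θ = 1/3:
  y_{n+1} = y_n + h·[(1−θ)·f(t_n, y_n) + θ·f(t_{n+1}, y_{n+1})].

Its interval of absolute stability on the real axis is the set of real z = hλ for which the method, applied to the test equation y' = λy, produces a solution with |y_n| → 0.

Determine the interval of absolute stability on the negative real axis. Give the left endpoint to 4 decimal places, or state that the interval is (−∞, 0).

z∈(-6.0000,0).

Test eqn y'=λy, z=hλ:
  y_{n+1} = y_n + z·[2/3·y_n + 1/3·y_{n+1}] ⇒ (1 − 1/3z)y_{n+1} = (1 + 2/3z)y_n
  Hence R(z) = (1 + 2/3z)/(1 − 1/3z).

Need |R(x)|<1, x<0.
x=-1: |R|=0.2500
R=−1: 1+2/3x = −1+1/3x ⇒ -1/3x=2 ⇒ x=2/(-1/3)=-6.0000
Confirm numerically:
  x=-3.563: |R|=0.62868 <1
  x=-3.389: |R|=0.59133 <1
  x=-2.525: |R|=0.37104 <1
  x=-6.497: |R|=1.05233 >1
  x=-6.189: |R|=1.02057 >1
  x=-6.070: |R|=1.00772 >1
Stable set (-6.0000, 0).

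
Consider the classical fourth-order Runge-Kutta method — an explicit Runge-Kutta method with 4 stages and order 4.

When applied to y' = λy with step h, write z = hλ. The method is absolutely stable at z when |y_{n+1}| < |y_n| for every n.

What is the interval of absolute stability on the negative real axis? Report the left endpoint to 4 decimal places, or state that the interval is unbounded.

Test eqn y'=λy, z=hλ:
  order 4, 4-stage ⇒ R(z)=1+z+z^2/2+z^3/6+z^4/24
  (e.g. R(-1.34)=0.29112, |R|=0.29112)

Find x<0 with |R(x)|<1.
x=-1.34: |R|=0.2911
|R(-3.02)|=1.4155 |R(-2.99)|=1.3551 |R(-1.9)|=0.3048
Bisect:
  x_lo=-3.4532 |R|=2.5709  x_hi=-0.0882 |R|=0.9156
  mid=-1.77070 |R|=0.28129 →hi
  mid=-2.61195 |R|=0.76859 →hi
  mid=-3.03257 |R|=1.44148 →lo
  mid=-2.82226 |R|=1.05718 →lo
  mid=-2.71710 |R|=0.90197 →hi
  mid=-2.76968 |R|=0.97672 →hi
  mid=-2.79597 |R|=1.01622 →lo
  mid=-2.78283 |R|=0.99629 →hi
  mid=-2.78940 |R|=1.00621 →lo
  mid=-2.78611 |R|=1.00124 →lo
  ...
  [-2.78550,-2.78529] ⇒ x*=-2.7853
So |R|<1 on (-2.7853, 0).

(-2.7853, 0).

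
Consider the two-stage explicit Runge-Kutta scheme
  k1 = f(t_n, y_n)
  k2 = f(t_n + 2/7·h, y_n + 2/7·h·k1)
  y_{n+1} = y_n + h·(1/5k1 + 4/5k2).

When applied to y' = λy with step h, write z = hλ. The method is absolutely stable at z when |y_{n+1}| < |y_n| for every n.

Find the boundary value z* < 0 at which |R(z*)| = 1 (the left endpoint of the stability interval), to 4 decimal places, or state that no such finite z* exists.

z* = -4.3750.

With y'=λy (z=hλ):
  k1=λy_n ⇒ h·k1=z·y_n;  k2=λ(1+2/7z)y_n ⇒ h·k2=z(1+2/7z)y_n
  y_{n+1}/y_n = 1 + 1/5z + 4/5z(1+2/7z) = 1 + z + 8/35z²
  so R(z) = 1 + z + 8/35z².

Boundary: |R(x)|=1, x<0.
x=-1.41: |R|=0.0444
R=1: x+8/35x²=0 ⇒ x=−35/8=-4.3750; min R=1−1/(4·8/35)=-0.0938>−1
Confirm numerically:
  x=-3.661: |R|=0.40252 <1
  x=-2.939: |R|=0.03534 <1
  x=-2.200: |R|=0.09371 <1
  x=-1.919: |R|=0.07727 <1
  x=-4.637: |R|=1.27769 >1
  x=-4.518: |R|=1.14767 >1
Stable set (-4.3750, 0).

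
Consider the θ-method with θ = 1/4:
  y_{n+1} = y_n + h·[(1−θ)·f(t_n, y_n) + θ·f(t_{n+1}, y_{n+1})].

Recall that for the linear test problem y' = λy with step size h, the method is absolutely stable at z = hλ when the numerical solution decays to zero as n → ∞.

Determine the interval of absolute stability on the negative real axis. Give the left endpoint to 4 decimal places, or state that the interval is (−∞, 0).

Set f=λy, z=hλ:
  y_{n+1} = y_n + z·[3/4·y_n + 1/4·y_{n+1}] ⇒ (1 − 1/4z)y_{n+1} = (1 + 3/4z)y_n
  Hence R(z) = (1 + 3/4z)/(1 − 1/4z).

Boundary: |R(x)|=1, x<0.
x=-0.57: |R|=0.5011
R=−1: 1+3/4x = −1+1/4x ⇒ -1/2x=2 ⇒ x=2/(-1/2)=-4.0000
Confirm numerically:
  x=-3.119: |R|=0.75249 <1
  x=-2.596: |R|=0.57429 <1
  x=-2.224: |R|=0.42931 <1
  x=-4.567: |R|=1.13237 >1
  x=-4.093: |R|=1.02298 >1
  x=-4.054: |R|=1.01341 >1
Stable set (-4.0000, 0).

(-4.0000, 0).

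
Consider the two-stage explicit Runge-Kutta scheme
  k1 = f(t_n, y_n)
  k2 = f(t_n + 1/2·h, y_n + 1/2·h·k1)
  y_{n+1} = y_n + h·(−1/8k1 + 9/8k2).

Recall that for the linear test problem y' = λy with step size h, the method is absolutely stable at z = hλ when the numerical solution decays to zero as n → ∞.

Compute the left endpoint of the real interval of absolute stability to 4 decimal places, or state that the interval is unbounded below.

left endpoint -1.7778.

Set f=λy, z=hλ:
  k1=λy_n ⇒ h·k1=z·y_n;  k2=λ(1+1/2z)y_n ⇒ h·k2=z(1+1/2z)y_n
  y_{n+1}/y_n = 1 − 1/8z + 9/8z(1+1/2z) = 1 + z + 9/16z²
  Hence R(z) = 1 + z + 9/16z².

Need |R(x)|<1, x<0.
x=-1.02: |R|=0.5652
R=1: x+9/16x²=0 ⇒ x=−16/9=-1.7778; min R=1−1/(4·9/16)=0.5556>−1
Confirm numerically:
  x=-1.409: |R|=0.70772 <1
  x=-1.189: |R|=0.60622 <1
  x=-0.771: |R|=0.56337 <1
  x=-2.189: |R|=1.50634 >1
  x=-1.859: |R|=1.08493 >1
Interval (-1.7778, 0).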